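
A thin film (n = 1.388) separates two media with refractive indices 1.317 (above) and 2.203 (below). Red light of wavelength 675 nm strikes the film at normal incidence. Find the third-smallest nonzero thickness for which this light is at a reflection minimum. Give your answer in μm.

0.608 μm

Top surface (1.317 → 1.388): reflection off a higher-index medium gives a half-wave phase shift.
Ray reflecting at the bottom interface goes from n = 1.388 toward n = 2.203: a half-wave phase shift.
The two reflections carry the same phase change, so no net offset.
For minimum reflection here: 2 n t = (m + ½) λ.
The third-smallest nonzero thickness corresponds to m = 2: t = (m + ½) λ / (2 n) = 2.50 × 675 / (2 × 1.388) = 608 nm.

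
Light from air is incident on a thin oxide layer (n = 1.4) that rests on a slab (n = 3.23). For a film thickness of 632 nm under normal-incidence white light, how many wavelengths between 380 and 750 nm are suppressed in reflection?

Ray reflecting at the top interface goes from n = 1.0 toward n = 1.4: a half-wave phase shift.
At the lower boundary (n = 1.4 to n = 3.23) the reflected ray undergoes a half-wave phase shift.
Zero or two π shifts → no net half-wave offset.
With no net inversion, destructive interference in reflection requires 2 n t = (m + ½) λ.
λ = 2 n t / (m + ½) = 1770 / (m + ½) nm.
m=1: 1180 nm (IR); m=2: 708 nm (visible); m=3: 506 nm (visible); m=4: 393 nm (visible); m=5: 322 nm (UV).

3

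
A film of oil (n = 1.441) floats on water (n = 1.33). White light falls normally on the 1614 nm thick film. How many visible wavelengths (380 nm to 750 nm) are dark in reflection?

Ray reflecting at the top interface goes from n = 1.0 toward n = 1.441: a half-wave phase shift.
Ray reflecting at the bottom interface goes from n = 1.441 toward n = 1.33: no phase shift.
Net: one phase inversion between the two reflected rays.
So the condition for destructive reflection is 2 n t = m λ.
λ = 2 n t / m = 4652 / m nm.
m=6: 775 nm (IR); m=7: 665 nm (visible); m=8: 581 nm (visible); m=9: 517 nm (visible); m=10: 465 nm (visible); m=11: 423 nm (visible); m=12: 388 nm (visible); m=13: 358 nm (UV).

6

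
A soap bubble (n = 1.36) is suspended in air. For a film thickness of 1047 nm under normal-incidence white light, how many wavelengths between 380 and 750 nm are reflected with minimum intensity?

4

At the upper boundary (n = 1.0 to n = 1.36) the reflected ray undergoes a half-wave phase shift.
At the lower boundary (n = 1.36 to n = 1.0) the reflected ray undergoes no phase shift.
Net: one phase inversion between the two reflected rays.
With one net inversion, destructive interference in reflection requires 2 n t = m λ.
λ = 2 n t / m = 2848 / m nm.
m=3: 949 nm (IR); m=4: 712 nm (visible); m=5: 570 nm (visible); m=6: 475 nm (visible); m=7: 407 nm (visible); m=8: 356 nm (UV).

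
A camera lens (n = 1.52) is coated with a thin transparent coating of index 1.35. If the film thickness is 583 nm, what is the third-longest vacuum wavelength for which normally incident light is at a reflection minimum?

Ray reflecting at the top interface goes from n = 1.0 toward n = 1.35: a half-wave phase shift.
Ray reflecting at the bottom interface goes from n = 1.35 toward n = 1.52: a half-wave phase shift.
Net: no relative phase inversion (both shifts match).
So the condition for destructive reflection is 2 n t = (m + ½) λ.
λ = 2 n t / (m + ½). The third-longest wavelength is m = 2: λ = 2 × 1.35 × 583 / 2.50 = 630 nm.

630 nm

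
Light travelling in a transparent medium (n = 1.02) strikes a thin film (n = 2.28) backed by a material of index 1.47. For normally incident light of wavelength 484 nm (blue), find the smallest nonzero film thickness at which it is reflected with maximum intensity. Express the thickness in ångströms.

At the upper boundary (n = 1.02 to n = 2.28) the reflected ray undergoes a half-wave phase shift.
At the lower boundary (n = 2.28 to n = 1.47) the reflected ray undergoes no phase shift.
Net: one phase inversion between the two reflected rays.
So the condition for constructive reflection is 2 n t = (m + ½) λ.
Minimum at m = 0: t = λ / (4 n) = 484 / (4 × 2.28) = 53.1 nm.

531 Å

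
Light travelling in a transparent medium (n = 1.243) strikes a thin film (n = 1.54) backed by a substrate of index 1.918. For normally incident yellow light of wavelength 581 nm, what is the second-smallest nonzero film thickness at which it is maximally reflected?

377 nm

Ray reflecting at the top interface goes from n = 1.243 toward n = 1.54: a half-wave phase shift.
Bottom surface (1.54 → 1.918): reflection off a higher-index medium gives a half-wave phase shift.
Zero or two π shifts → no net half-wave offset.
With no net inversion, constructive interference in reflection requires 2 n t = m λ.
The second-smallest nonzero thickness corresponds to m = 2: t = m λ / (2 n) = 2.00 × 581 / (2 × 1.54) = 377 nm.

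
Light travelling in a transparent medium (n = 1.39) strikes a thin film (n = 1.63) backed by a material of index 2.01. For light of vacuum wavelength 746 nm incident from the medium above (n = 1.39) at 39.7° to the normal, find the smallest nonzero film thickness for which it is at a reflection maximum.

Top surface (1.39 → 1.63): reflection off a higher-index medium gives a half-wave phase shift.
At the lower boundary (n = 1.63 to n = 2.01) the reflected ray undergoes a half-wave phase shift.
Zero or two π shifts → no net half-wave offset.
For maximum reflection here: 2 n t cos θ_r = m λ.
Snell's law: 1.39 sin 39.7° = 1.63 sin θ_r → sin θ_r = 0.545, cos θ_r = 0.839.
Minimum nonzero at m = 1: t = λ / (2 n cos θ_r) = 746 / (2 × 1.63 × 0.839) = 273 nm.

273 nm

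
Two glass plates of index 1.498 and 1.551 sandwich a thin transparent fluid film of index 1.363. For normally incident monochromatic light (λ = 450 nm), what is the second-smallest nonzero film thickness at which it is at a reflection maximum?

At the upper boundary (n = 1.498 to n = 1.363) the reflected ray undergoes no phase shift.
Bottom surface (1.363 → 1.551): reflection off a higher-index medium gives a half-wave phase shift.
The two reflections differ by half a wavelength.
So the condition for constructive reflection is 2 n t = (m + ½) λ.
The second-smallest nonzero thickness corresponds to m = 1: t = (m + ½) λ / (2 n) = 1.50 × 450 / (2 × 1.363) = 248 nm.

248 nm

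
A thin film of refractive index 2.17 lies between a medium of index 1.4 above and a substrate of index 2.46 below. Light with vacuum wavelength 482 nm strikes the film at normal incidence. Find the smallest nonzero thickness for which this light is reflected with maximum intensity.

Ray reflecting at the top interface goes from n = 1.4 toward n = 2.17: a half-wave phase shift.
At the lower boundary (n = 2.17 to n = 2.46) the reflected ray undergoes a half-wave phase shift.
Zero or two π shifts → no net half-wave offset.
With no net inversion, constructive interference in reflection requires 2 n t = m λ.
The smallest nonzero thickness corresponds to m = 1: t = m λ / (2 n) = 1.00 × 482 / (2 × 2.17) = 111 nm.

111 nm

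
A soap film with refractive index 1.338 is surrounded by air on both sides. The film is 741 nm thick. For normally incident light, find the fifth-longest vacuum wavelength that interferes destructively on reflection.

Top surface (1.0 → 1.338): reflection off a higher-index medium gives a half-wave phase shift.
Bottom surface (1.338 → 1.0): reflection off a lower-index medium gives no phase shift.
The two reflections differ by half a wavelength.
With one net inversion, destructive interference in reflection requires 2 n t = m λ.
λ = 2 n t / m. The fifth-longest wavelength is m = 5: λ = 2 × 1.338 × 741 / 5.00 = 397 nm.

397 nm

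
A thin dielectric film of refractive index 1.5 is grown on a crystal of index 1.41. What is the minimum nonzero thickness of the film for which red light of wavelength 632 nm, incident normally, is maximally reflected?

105 nm

Ray reflecting at the top interface goes from n = 1.0 toward n = 1.5: a half-wave phase shift.
Bottom surface (1.5 → 1.41): reflection off a lower-index medium gives no phase shift.
Net: one phase inversion between the two reflected rays.
So the condition for constructive reflection is 2 n t = (m + ½) λ.
Minimum at m = 0: t = λ / (4 n) = 632 / (4 × 1.5) = 105 nm.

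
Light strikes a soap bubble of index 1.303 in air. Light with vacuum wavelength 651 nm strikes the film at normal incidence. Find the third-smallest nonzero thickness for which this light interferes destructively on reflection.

Ray reflecting at the top interface goes from n = 1.0 toward n = 1.303: a half-wave phase shift.
At the lower boundary (n = 1.303 to n = 1.0) the reflected ray undergoes no phase shift.
Net: one phase inversion between the two reflected rays.
With one net inversion, destructive interference in reflection requires 2 n t = m λ.
The third-smallest nonzero thickness corresponds to m = 3: t = m λ / (2 n) = 3.00 × 651 / (2 × 1.303) = 749 nm.

749 nm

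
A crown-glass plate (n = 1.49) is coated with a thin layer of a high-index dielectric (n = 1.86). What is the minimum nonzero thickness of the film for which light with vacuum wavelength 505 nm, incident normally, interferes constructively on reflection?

Ray reflecting at the top interface goes from n = 1.0 toward n = 1.86: a half-wave phase shift.
Bottom surface (1.86 → 1.49): reflection off a lower-index medium gives no phase shift.
Exactly one π shift → a net half-wave offset.
For strong reflection here: 2 n t = (m + ½) λ.
Minimum at m = 0: t = λ / (4 n) = 505 / (4 × 1.86) = 67.9 nm.

67.9 nm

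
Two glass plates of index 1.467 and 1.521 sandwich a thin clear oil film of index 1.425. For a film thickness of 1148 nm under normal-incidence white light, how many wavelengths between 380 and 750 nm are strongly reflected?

Ray reflecting at the top interface goes from n = 1.467 toward n = 1.425: no phase shift.
Bottom surface (1.425 → 1.521): reflection off a higher-index medium gives a half-wave phase shift.
Net: one phase inversion between the two reflected rays.
With one net inversion, constructive interference in reflection requires 2 n t = (m + ½) λ.
λ = 2 n t / (m + ½) = 3272 / (m + ½) nm.
m=3: 935 nm (IR); m=4: 727 nm (visible); m=5: 595 nm (visible); m=6: 503 nm (visible); m=7: 436 nm (visible); m=8: 385 nm (visible); m=9: 344 nm (UV).

5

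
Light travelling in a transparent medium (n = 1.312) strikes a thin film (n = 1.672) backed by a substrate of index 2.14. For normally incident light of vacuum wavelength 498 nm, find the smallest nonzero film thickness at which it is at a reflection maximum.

149 nm

Ray reflecting at the top interface goes from n = 1.312 toward n = 1.672: a half-wave phase shift.
Ray reflecting at the bottom interface goes from n = 1.672 toward n = 2.14: a half-wave phase shift.
Net: no relative phase inversion (both shifts match).
So the condition for constructive reflection is 2 n t = m λ.
Minimum nonzero at m = 1: t = λ / (2 n) = 498 / (2 × 1.672) = 149 nm.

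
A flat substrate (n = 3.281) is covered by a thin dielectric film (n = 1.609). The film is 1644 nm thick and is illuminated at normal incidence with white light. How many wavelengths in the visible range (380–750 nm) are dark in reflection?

7

Top surface (1.0 → 1.609): reflection off a higher-index medium gives a half-wave phase shift.
At the lower boundary (n = 1.609 to n = 3.281) the reflected ray undergoes a half-wave phase shift.
Zero or two π shifts → no net half-wave offset.
So the condition for destructive reflection is 2 n t = (m + ½) λ.
λ = 2 n t / (m + ½) = 5290 / (m + ½) nm.
m=6: 814 nm (IR); m=7: 705 nm (visible); m=8: 622 nm (visible); m=9: 557 nm (visible); m=10: 504 nm (visible); m=11: 460 nm (visible); m=12: 423 nm (visible); m=13: 392 nm (visible); m=14: 365 nm (UV).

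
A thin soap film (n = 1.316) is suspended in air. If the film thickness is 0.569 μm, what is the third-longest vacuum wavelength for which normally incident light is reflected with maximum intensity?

599 nm

Ray reflecting at the top interface goes from n = 1.0 toward n = 1.316: a half-wave phase shift.
At the lower boundary (n = 1.316 to n = 1.0) the reflected ray undergoes no phase shift.
The two reflections differ by half a wavelength.
With one net inversion, constructive interference in reflection requires 2 n t = (m + ½) λ.
λ = 2 n t / (m + ½). The third-longest wavelength is m = 2: λ = 2 × 1.316 × 569 / 2.50 = 599 nm.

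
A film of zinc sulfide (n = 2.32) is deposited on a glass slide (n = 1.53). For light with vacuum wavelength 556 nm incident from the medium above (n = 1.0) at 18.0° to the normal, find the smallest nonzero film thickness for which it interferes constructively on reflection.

At the upper boundary (n = 1.0 to n = 2.32) the reflected ray undergoes a half-wave phase shift.
Ray reflecting at the bottom interface goes from n = 2.32 toward n = 1.53: no phase shift.
Exactly one π shift → a net half-wave offset.
With one net inversion, constructive interference in reflection requires 2 n t cos θ_r = (m + ½) λ.
Snell's law: 1.0 sin 18.0° = 2.32 sin θ_r → sin θ_r = 0.133, cos θ_r = 0.991.
Minimum at m = 0: t = λ / (4 n cos θ_r) = 556 / (4 × 2.32 × 0.991) = 60.5 nm.

60.5 nm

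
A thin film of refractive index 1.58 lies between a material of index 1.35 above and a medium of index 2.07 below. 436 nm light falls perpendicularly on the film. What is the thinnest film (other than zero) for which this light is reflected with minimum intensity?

Top surface (1.35 → 1.58): reflection off a higher-index medium gives a half-wave phase shift.
Bottom surface (1.58 → 2.07): reflection off a higher-index medium gives a half-wave phase shift.
Zero or two π shifts → no net half-wave offset.
For weak reflection here: 2 n t = (m + ½) λ.
Minimum at m = 0: t = λ / (4 n) = 436 / (4 × 1.58) = 69.0 nm.

69.0 nm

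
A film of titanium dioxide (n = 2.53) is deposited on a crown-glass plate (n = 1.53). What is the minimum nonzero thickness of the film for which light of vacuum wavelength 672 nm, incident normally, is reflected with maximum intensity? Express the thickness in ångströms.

664 Å

At the upper boundary (n = 1.0 to n = 2.53) the reflected ray undergoes a half-wave phase shift.
Bottom surface (2.53 → 1.53): reflection off a lower-index medium gives no phase shift.
The two reflections differ by half a wavelength.
For strong reflection here: 2 n t = (m + ½) λ.
Minimum at m = 0: t = λ / (4 n) = 672 / (4 × 2.53) = 66.4 nm.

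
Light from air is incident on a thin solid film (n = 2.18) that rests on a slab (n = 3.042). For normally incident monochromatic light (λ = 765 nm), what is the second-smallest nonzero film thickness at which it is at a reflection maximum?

Ray reflecting at the top interface goes from n = 1.0 toward n = 2.18: a half-wave phase shift.
Bottom surface (2.18 → 3.042): reflection off a higher-index medium gives a half-wave phase shift.
Zero or two π shifts → no net half-wave offset.
For strong reflection here: 2 n t = m λ.
The second-smallest nonzero thickness corresponds to m = 2: t = m λ / (2 n) = 2.00 × 765 / (2 × 2.18) = 351 nm.

351 nm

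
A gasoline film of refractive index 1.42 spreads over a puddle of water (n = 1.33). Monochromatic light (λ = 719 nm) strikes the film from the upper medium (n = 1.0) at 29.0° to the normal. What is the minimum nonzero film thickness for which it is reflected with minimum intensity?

At the upper boundary (n = 1.0 to n = 1.42) the reflected ray undergoes a half-wave phase shift.
Bottom surface (1.42 → 1.33): reflection off a lower-index medium gives no phase shift.
The two reflections differ by half a wavelength.
So the condition for destructive reflection is 2 n t cos θ_r = m λ.
Snell's law: 1.0 sin 29.0° = 1.42 sin θ_r → sin θ_r = 0.341, cos θ_r = 0.940.
Minimum nonzero at m = 1: t = λ / (2 n cos θ_r) = 719 / (2 × 1.42 × 0.940) = 269 nm.

269 nm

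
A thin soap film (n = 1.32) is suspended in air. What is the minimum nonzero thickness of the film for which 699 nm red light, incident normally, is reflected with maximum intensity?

132 nm

Ray reflecting at the top interface goes from n = 1.0 toward n = 1.32: a half-wave phase shift.
At the lower boundary (n = 1.32 to n = 1.0) the reflected ray undergoes no phase shift.
Net: one phase inversion between the two reflected rays.
With one net inversion, constructive interference in reflection requires 2 n t = (m + ½) λ.
Minimum at m = 0: t = λ / (4 n) = 699 / (4 × 1.32) = 132 nm.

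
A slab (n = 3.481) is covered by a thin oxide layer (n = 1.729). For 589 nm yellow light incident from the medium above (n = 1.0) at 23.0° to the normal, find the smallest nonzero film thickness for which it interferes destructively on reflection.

At the upper boundary (n = 1.0 to n = 1.729) the reflected ray undergoes a half-wave phase shift.
Ray reflecting at the bottom interface goes from n = 1.729 toward n = 3.481: a half-wave phase shift.
Net: no relative phase inversion (both shifts match).
With no net inversion, destructive interference in reflection requires 2 n t cos θ_r = (m + ½) λ.
Snell's law: 1.0 sin 23.0° = 1.729 sin θ_r → sin θ_r = 0.226, cos θ_r = 0.974.
Minimum at m = 0: t = λ / (4 n cos θ_r) = 589 / (4 × 1.729 × 0.974) = 87.4 nm.

87.4 nm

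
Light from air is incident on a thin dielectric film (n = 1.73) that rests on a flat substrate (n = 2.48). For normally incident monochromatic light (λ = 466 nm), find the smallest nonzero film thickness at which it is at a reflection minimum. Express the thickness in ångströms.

673 Å

At the upper boundary (n = 1.0 to n = 1.73) the reflected ray undergoes a half-wave phase shift.
Ray reflecting at the bottom interface goes from n = 1.73 toward n = 2.48: a half-wave phase shift.
Zero or two π shifts → no net half-wave offset.
So the condition for destructive reflection is 2 n t = (m + ½) λ.
Minimum at m = 0: t = λ / (4 n) = 466 / (4 × 1.73) = 67.3 nm.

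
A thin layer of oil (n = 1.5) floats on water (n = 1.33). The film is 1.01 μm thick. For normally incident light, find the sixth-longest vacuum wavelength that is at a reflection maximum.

551 nm

At the upper boundary (n = 1.0 to n = 1.5) the reflected ray undergoes a half-wave phase shift.
Bottom surface (1.5 → 1.33): reflection off a lower-index medium gives no phase shift.
Exactly one π shift → a net half-wave offset.
With one net inversion, constructive interference in reflection requires 2 n t = (m + ½) λ.
λ = 2 n t / (m + ½). The sixth-longest wavelength is m = 5: λ = 2 × 1.5 × 1010 / 5.50 = 551 nm.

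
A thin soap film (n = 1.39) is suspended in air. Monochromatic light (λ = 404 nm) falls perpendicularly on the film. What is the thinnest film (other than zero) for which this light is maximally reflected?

Top surface (1.0 → 1.39): reflection off a higher-index medium gives a half-wave phase shift.
Bottom surface (1.39 → 1.0): reflection off a lower-index medium gives no phase shift.
Exactly one π shift → a net half-wave offset.
With one net inversion, constructive interference in reflection requires 2 n t = (m + ½) λ.
Minimum at m = 0: t = λ / (4 n) = 404 / (4 × 1.39) = 72.7 nm.

72.7 nm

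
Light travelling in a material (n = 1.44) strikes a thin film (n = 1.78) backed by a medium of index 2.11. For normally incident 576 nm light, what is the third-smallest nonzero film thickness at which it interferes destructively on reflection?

404 nm

At the upper boundary (n = 1.44 to n = 1.78) the reflected ray undergoes a half-wave phase shift.
At the lower boundary (n = 1.78 to n = 2.11) the reflected ray undergoes a half-wave phase shift.
Zero or two π shifts → no net half-wave offset.
So the condition for destructive reflection is 2 n t = (m + ½) λ.
The third-smallest nonzero thickness corresponds to m = 2: t = (m + ½) λ / (2 n) = 2.50 × 576 / (2 × 1.78) = 404 nm.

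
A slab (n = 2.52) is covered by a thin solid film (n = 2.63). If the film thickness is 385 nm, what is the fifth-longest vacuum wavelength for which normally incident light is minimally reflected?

Top surface (1.0 → 2.63): reflection off a higher-index medium gives a half-wave phase shift.
At the lower boundary (n = 2.63 to n = 2.52) the reflected ray undergoes no phase shift.
Exactly one π shift → a net half-wave offset.
With one net inversion, destructive interference in reflection requires 2 n t = m λ.
λ = 2 n t / m. The fifth-longest wavelength is m = 5: λ = 2 × 2.63 × 385 / 5.00 = 405 nm.

405 nm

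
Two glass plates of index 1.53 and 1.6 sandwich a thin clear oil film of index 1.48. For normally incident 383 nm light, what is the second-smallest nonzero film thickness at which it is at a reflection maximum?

Ray reflecting at the top interface goes from n = 1.53 toward n = 1.48: no phase shift.
Bottom surface (1.48 → 1.6): reflection off a higher-index medium gives a half-wave phase shift.
Net: one phase inversion between the two reflected rays.
For bright reflection here: 2 n t = (m + ½) λ.
The second-smallest nonzero thickness corresponds to m = 1: t = (m + ½) λ / (2 n) = 1.50 × 383 / (2 × 1.48) = 194 nm.

194 nm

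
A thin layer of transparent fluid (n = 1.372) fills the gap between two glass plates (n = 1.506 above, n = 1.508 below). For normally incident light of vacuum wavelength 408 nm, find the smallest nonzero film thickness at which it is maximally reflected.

Top surface (1.506 → 1.372): reflection off a lower-index medium gives no phase shift.
Ray reflecting at the bottom interface goes from n = 1.372 toward n = 1.508: a half-wave phase shift.
Exactly one π shift → a net half-wave offset.
With one net inversion, constructive interference in reflection requires 2 n t = (m + ½) λ.
Minimum at m = 0: t = λ / (4 n) = 408 / (4 × 1.372) = 74.3 nm.

74.3 nm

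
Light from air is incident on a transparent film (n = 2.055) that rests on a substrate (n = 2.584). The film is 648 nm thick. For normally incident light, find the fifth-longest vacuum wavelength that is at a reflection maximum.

Ray reflecting at the top interface goes from n = 1.0 toward n = 2.055: a half-wave phase shift.
Ray reflecting at the bottom interface goes from n = 2.055 toward n = 2.584: a half-wave phase shift.
Zero or two π shifts → no net half-wave offset.
For maximum reflection here: 2 n t = m λ.
λ = 2 n t / m. The fifth-longest wavelength is m = 5: λ = 2 × 2.055 × 648 / 5.00 = 533 nm.

533 nm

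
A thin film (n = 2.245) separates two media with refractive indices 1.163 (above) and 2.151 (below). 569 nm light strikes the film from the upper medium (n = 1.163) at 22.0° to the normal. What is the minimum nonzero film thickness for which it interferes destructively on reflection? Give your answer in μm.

At the upper boundary (n = 1.163 to n = 2.245) the reflected ray undergoes a half-wave phase shift.
Ray reflecting at the bottom interface goes from n = 2.245 toward n = 2.151: no phase shift.
Net: one phase inversion between the two reflected rays.
For minimum reflection here: 2 n t cos θ_r = m λ.
Snell's law: 1.163 sin 22.0° = 2.245 sin θ_r → sin θ_r = 0.194, cos θ_r = 0.981.
Minimum nonzero at m = 1: t = λ / (2 n cos θ_r) = 569 / (2 × 2.245 × 0.981) = 129 nm.

0.129 μm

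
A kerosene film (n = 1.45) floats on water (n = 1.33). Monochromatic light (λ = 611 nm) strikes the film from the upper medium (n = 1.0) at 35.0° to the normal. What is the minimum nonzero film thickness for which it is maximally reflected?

115 nm

Ray reflecting at the top interface goes from n = 1.0 toward n = 1.45: a half-wave phase shift.
Ray reflecting at the bottom interface goes from n = 1.45 toward n = 1.33: no phase shift.
Exactly one π shift → a net half-wave offset.
For bright reflection here: 2 n t cos θ_r = (m + ½) λ.
Snell's law: 1.0 sin 35.0° = 1.45 sin θ_r → sin θ_r = 0.396, cos θ_r = 0.918.
Minimum at m = 0: t = λ / (4 n cos θ_r) = 611 / (4 × 1.45 × 0.918) = 115 nm.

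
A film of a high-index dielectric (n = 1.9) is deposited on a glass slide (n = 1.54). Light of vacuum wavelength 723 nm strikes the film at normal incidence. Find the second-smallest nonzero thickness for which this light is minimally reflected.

At the upper boundary (n = 1.0 to n = 1.9) the reflected ray undergoes a half-wave phase shift.
Bottom surface (1.9 → 1.54): reflection off a lower-index medium gives no phase shift.
Net: one phase inversion between the two reflected rays.
So the condition for destructive reflection is 2 n t = m λ.
The second-smallest nonzero thickness corresponds to m = 2: t = m λ / (2 n) = 2.00 × 723 / (2 × 1.9) = 381 nm.

381 nm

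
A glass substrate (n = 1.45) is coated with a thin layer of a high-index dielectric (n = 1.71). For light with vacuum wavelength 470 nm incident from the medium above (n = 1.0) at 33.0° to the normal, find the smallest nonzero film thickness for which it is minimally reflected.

145 nm

Top surface (1.0 → 1.71): reflection off a higher-index medium gives a half-wave phase shift.
At the lower boundary (n = 1.71 to n = 1.45) the reflected ray undergoes no phase shift.
Net: one phase inversion between the two reflected rays.
With one net inversion, destructive interference in reflection requires 2 n t cos θ_r = m λ.
Snell's law: 1.0 sin 33.0° = 1.71 sin θ_r → sin θ_r = 0.319, cos θ_r = 0.948.
Minimum nonzero at m = 1: t = λ / (2 n cos θ_r) = 470 / (2 × 1.71 × 0.948) = 145 nm.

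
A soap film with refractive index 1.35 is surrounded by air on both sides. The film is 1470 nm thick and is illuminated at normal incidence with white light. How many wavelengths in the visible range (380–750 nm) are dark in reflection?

At the upper boundary (n = 1.0 to n = 1.35) the reflected ray undergoes a half-wave phase shift.
Ray reflecting at the bottom interface goes from n = 1.35 toward n = 1.0: no phase shift.
Net: one phase inversion between the two reflected rays.
With one net inversion, destructive interference in reflection requires 2 n t = m λ.
λ = 2 n t / m = 3969 / m nm.
m=5: 794 nm (IR); m=6: 662 nm (visible); m=7: 567 nm (visible); m=8: 496 nm (visible); m=9: 441 nm (visible); m=10: 397 nm (visible); m=11: 361 nm (UV).

5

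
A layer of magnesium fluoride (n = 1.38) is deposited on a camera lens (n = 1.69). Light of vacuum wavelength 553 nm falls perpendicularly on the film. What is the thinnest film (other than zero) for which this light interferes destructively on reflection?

Ray reflecting at the top interface goes from n = 1.0 toward n = 1.38: a half-wave phase shift.
Ray reflecting at the bottom interface goes from n = 1.38 toward n = 1.69: a half-wave phase shift.
The two reflections carry the same phase change, so no net offset.
For dark reflection here: 2 n t = (m + ½) λ.
Minimum at m = 0: t = λ / (4 n) = 553 / (4 × 1.38) = 100 nm.

100 nm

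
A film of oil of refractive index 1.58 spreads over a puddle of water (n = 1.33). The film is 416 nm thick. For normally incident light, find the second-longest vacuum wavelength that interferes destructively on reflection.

657 nm

Ray reflecting at the top interface goes from n = 1.0 toward n = 1.58: a half-wave phase shift.
Bottom surface (1.58 → 1.33): reflection off a lower-index medium gives no phase shift.
Exactly one π shift → a net half-wave offset.
With one net inversion, destructive interference in reflection requires 2 n t = m λ.
λ = 2 n t / m. The second-longest wavelength is m = 2: λ = 2 × 1.58 × 416 / 2.00 = 657 nm.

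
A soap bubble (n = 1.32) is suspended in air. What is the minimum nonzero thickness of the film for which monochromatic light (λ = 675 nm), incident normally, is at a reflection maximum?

128 nm

At the upper boundary (n = 1.0 to n = 1.32) the reflected ray undergoes a half-wave phase shift.
Ray reflecting at the bottom interface goes from n = 1.32 toward n = 1.0: no phase shift.
The two reflections differ by half a wavelength.
With one net inversion, constructive interference in reflection requires 2 n t = (m + ½) λ.
Minimum at m = 0: t = λ / (4 n) = 675 / (4 × 1.32) = 128 nm.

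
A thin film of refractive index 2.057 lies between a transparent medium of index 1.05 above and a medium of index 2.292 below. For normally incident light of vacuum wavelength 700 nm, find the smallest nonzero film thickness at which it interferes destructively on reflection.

85.1 nm

Top surface (1.05 → 2.057): reflection off a higher-index medium gives a half-wave phase shift.
Ray reflecting at the bottom interface goes from n = 2.057 toward n = 2.292: a half-wave phase shift.
Net: no relative phase inversion (both shifts match).
With no net inversion, destructive interference in reflection requires 2 n t = (m + ½) λ.
Minimum at m = 0: t = λ / (4 n) = 700 / (4 × 2.057) = 85.1 nm.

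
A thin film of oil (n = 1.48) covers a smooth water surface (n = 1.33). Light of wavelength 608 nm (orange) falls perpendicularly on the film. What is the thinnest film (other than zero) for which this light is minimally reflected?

At the upper boundary (n = 1.0 to n = 1.48) the reflected ray undergoes a half-wave phase shift.
Bottom surface (1.48 → 1.33): reflection off a lower-index medium gives no phase shift.
The two reflections differ by half a wavelength.
For minimum reflection here: 2 n t = m λ.
Minimum nonzero at m = 1: t = λ / (2 n) = 608 / (2 × 1.48) = 205 nm.

205 nm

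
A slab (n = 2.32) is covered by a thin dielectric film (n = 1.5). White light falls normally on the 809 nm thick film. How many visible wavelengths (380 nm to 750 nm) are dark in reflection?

3

Top surface (1.0 → 1.5): reflection off a higher-index medium gives a half-wave phase shift.
Bottom surface (1.5 → 2.32): reflection off a higher-index medium gives a half-wave phase shift.
Net: no relative phase inversion (both shifts match).
For minimum reflection here: 2 n t = (m + ½) λ.
λ = 2 n t / (m + ½) = 2427 / (m + ½) nm.
m=2: 971 nm (IR); m=3: 693 nm (visible); m=4: 539 nm (visible); m=5: 441 nm (visible); m=6: 373 nm (UV).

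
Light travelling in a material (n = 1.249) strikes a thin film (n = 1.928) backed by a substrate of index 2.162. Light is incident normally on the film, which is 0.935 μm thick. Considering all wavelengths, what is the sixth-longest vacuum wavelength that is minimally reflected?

656 nm

At the upper boundary (n = 1.249 to n = 1.928) the reflected ray undergoes a half-wave phase shift.
Ray reflecting at the bottom interface goes from n = 1.928 toward n = 2.162: a half-wave phase shift.
Net: no relative phase inversion (both shifts match).
For minimum reflection here: 2 n t = (m + ½) λ.
λ = 2 n t / (m + ½). The sixth-longest wavelength is m = 5: λ = 2 × 1.928 × 935 / 5.50 = 656 nm.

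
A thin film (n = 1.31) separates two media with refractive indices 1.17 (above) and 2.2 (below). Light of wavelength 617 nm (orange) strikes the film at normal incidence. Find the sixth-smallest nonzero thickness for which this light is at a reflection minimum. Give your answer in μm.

At the upper boundary (n = 1.17 to n = 1.31) the reflected ray undergoes a half-wave phase shift.
Bottom surface (1.31 → 2.2): reflection off a higher-index medium gives a half-wave phase shift.
Zero or two π shifts → no net half-wave offset.
For dark reflection here: 2 n t = (m + ½) λ.
The sixth-smallest nonzero thickness corresponds to m = 5: t = (m + ½) λ / (2 n) = 5.50 × 617 / (2 × 1.31) = 1295 nm.

1.30 μm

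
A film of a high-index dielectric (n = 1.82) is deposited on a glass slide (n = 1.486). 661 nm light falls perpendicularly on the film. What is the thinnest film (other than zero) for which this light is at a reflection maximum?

Top surface (1.0 → 1.82): reflection off a higher-index medium gives a half-wave phase shift.
Ray reflecting at the bottom interface goes from n = 1.82 toward n = 1.486: no phase shift.
Exactly one π shift → a net half-wave offset.
With one net inversion, constructive interference in reflection requires 2 n t = (m + ½) λ.
Minimum at m = 0: t = λ / (4 n) = 661 / (4 × 1.82) = 90.8 nm.

90.8 nm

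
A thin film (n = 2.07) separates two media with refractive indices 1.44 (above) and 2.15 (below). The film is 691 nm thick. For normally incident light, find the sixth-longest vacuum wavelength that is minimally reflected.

Top surface (1.44 → 2.07): reflection off a higher-index medium gives a half-wave phase shift.
Ray reflecting at the bottom interface goes from n = 2.07 toward n = 2.15: a half-wave phase shift.
Net: no relative phase inversion (both shifts match).
So the condition for destructive reflection is 2 n t = (m + ½) λ.
λ = 2 n t / (m + ½). The sixth-longest wavelength is m = 5: λ = 2 × 2.07 × 691 / 5.50 = 520 nm.

520 nm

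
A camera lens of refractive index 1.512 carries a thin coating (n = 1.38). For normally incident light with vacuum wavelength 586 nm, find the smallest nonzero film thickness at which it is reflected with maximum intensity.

212 nm

Ray reflecting at the top interface goes from n = 1.0 toward n = 1.38: a half-wave phase shift.
Ray reflecting at the bottom interface goes from n = 1.38 toward n = 1.512: a half-wave phase shift.
The two reflections carry the same phase change, so no net offset.
So the condition for constructive reflection is 2 n t = m λ.
Minimum nonzero at m = 1: t = λ / (2 n) = 586 / (2 × 1.38) = 212 nm.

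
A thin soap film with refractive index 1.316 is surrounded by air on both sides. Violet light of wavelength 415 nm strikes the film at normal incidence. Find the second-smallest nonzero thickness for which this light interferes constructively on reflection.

237 nm

At the upper boundary (n = 1.0 to n = 1.316) the reflected ray undergoes a half-wave phase shift.
Ray reflecting at the bottom interface goes from n = 1.316 toward n = 1.0: no phase shift.
Exactly one π shift → a net half-wave offset.
For strong reflection here: 2 n t = (m + ½) λ.
The second-smallest nonzero thickness corresponds to m = 1: t = (m + ½) λ / (2 n) = 1.50 × 415 / (2 × 1.316) = 237 nm.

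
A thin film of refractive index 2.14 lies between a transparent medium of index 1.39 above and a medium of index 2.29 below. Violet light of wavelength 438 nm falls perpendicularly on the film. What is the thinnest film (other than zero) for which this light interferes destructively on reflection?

51.2 nm

At the upper boundary (n = 1.39 to n = 2.14) the reflected ray undergoes a half-wave phase shift.
Bottom surface (2.14 → 2.29): reflection off a higher-index medium gives a half-wave phase shift.
Net: no relative phase inversion (both shifts match).
With no net inversion, destructive interference in reflection requires 2 n t = (m + ½) λ.
Minimum at m = 0: t = λ / (4 n) = 438 / (4 × 2.14) = 51.2 nm.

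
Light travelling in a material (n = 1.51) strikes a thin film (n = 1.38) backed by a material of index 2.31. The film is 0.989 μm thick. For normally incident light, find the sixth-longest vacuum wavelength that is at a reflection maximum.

496 nm

Ray reflecting at the top interface goes from n = 1.51 toward n = 1.38: no phase shift.
At the lower boundary (n = 1.38 to n = 2.31) the reflected ray undergoes a half-wave phase shift.
The two reflections differ by half a wavelength.
For bright reflection here: 2 n t = (m + ½) λ.
λ = 2 n t / (m + ½). The sixth-longest wavelength is m = 5: λ = 2 × 1.38 × 989 / 5.50 = 496 nm.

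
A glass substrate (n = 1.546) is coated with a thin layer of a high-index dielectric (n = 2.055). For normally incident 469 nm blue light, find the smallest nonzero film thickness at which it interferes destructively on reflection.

114 nm

At the upper boundary (n = 1.0 to n = 2.055) the reflected ray undergoes a half-wave phase shift.
Bottom surface (2.055 → 1.546): reflection off a lower-index medium gives no phase shift.
The two reflections differ by half a wavelength.
So the condition for destructive reflection is 2 n t = m λ.
Minimum nonzero at m = 1: t = λ / (2 n) = 469 / (2 × 2.055) = 114 nm.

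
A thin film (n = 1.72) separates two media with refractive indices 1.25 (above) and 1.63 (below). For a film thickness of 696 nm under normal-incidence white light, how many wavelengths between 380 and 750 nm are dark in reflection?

Top surface (1.25 → 1.72): reflection off a higher-index medium gives a half-wave phase shift.
Bottom surface (1.72 → 1.63): reflection off a lower-index medium gives no phase shift.
Exactly one π shift → a net half-wave offset.
So the condition for destructive reflection is 2 n t = m λ.
λ = 2 n t / m = 2394 / m nm.
m=3: 798 nm (IR); m=4: 599 nm (visible); m=5: 479 nm (visible); m=6: 399 nm (visible); m=7: 342 nm (UV).

3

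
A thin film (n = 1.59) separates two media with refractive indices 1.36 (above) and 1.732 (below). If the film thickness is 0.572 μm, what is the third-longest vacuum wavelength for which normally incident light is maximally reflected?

606 nm

Top surface (1.36 → 1.59): reflection off a higher-index medium gives a half-wave phase shift.
Ray reflecting at the bottom interface goes from n = 1.59 toward n = 1.732: a half-wave phase shift.
Zero or two π shifts → no net half-wave offset.
For strong reflection here: 2 n t = m λ.
λ = 2 n t / m. The third-longest wavelength is m = 3: λ = 2 × 1.59 × 572 / 3.00 = 606 nm.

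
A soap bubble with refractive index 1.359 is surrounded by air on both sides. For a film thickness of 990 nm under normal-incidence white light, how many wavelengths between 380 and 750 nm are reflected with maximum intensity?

At the upper boundary (n = 1.0 to n = 1.359) the reflected ray undergoes a half-wave phase shift.
At the lower boundary (n = 1.359 to n = 1.0) the reflected ray undergoes no phase shift.
Net: one phase inversion between the two reflected rays.
So the condition for constructive reflection is 2 n t = (m + ½) λ.
λ = 2 n t / (m + ½) = 2691 / (m + ½) nm.
m=3: 769 nm (IR); m=4: 598 nm (visible); m=5: 489 nm (visible); m=6: 414 nm (visible); m=7: 359 nm (UV).

3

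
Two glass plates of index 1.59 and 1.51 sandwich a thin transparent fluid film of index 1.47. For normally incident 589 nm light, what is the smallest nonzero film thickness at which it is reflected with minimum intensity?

200 nm

At the upper boundary (n = 1.59 to n = 1.47) the reflected ray undergoes no phase shift.
Bottom surface (1.47 → 1.51): reflection off a higher-index medium gives a half-wave phase shift.
The two reflections differ by half a wavelength.
So the condition for destructive reflection is 2 n t = m λ.
The smallest nonzero thickness corresponds to m = 1: t = m λ / (2 n) = 1.00 × 589 / (2 × 1.47) = 200 nm.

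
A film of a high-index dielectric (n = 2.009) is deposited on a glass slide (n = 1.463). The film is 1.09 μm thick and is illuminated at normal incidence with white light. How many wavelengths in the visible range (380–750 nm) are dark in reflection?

At the upper boundary (n = 1.0 to n = 2.009) the reflected ray undergoes a half-wave phase shift.
At the lower boundary (n = 2.009 to n = 1.463) the reflected ray undergoes no phase shift.
The two reflections differ by half a wavelength.
So the condition for destructive reflection is 2 n t = m λ.
λ = 2 n t / m = 4380 / m nm.
m=5: 876 nm (IR); m=6: 730 nm (visible); m=7: 626 nm (visible); m=8: 547 nm (visible); m=9: 487 nm (visible); m=10: 438 nm (visible); m=11: 398 nm (visible); m=12: 365 nm (UV).

6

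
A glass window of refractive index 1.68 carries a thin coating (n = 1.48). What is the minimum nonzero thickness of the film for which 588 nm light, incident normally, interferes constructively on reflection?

Top surface (1.0 → 1.48): reflection off a higher-index medium gives a half-wave phase shift.
Ray reflecting at the bottom interface goes from n = 1.48 toward n = 1.68: a half-wave phase shift.
The two reflections carry the same phase change, so no net offset.
With no net inversion, constructive interference in reflection requires 2 n t = m λ.
Minimum nonzero at m = 1: t = λ / (2 n) = 588 / (2 × 1.48) = 199 nm.

199 nm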